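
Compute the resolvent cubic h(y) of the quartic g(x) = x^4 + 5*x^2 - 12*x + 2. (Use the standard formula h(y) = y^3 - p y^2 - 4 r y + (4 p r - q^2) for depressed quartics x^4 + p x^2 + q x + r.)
h(y) = y^3 - 5*y^2 - 8*y - 104

Identify coefficients: p = 5, q = -12, r = 2.
Plug into h(y) = y^3 - p y^2 - 4 r y + (4 p r - q^2):
  h(y) = y^3 - (5) y^2 - 4*(2) y + (4*(5)*(2) - (-12)^2)
       = y^3 + (-5) y^2 + (-8) y + (-104).
Simplifying: h(y) = y^3 - 5*y^2 - 8*y - 104.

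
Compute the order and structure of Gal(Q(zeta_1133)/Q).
|Gal(Q(zeta_1133)/Q)| = phi(1133) = 1020; group ≅ (Z/1133Z)^* ≅ Z/10Z × Z/102Z

The n-th cyclotomic polynomial Φ_1133(x) is the minimal polynomial of zeta_1133 over Q and has degree phi(1133) = 1020. So Q(zeta_1133) is a degree-1020 Galois extension with Galois group (Z/1133Z)^*. By CRT, (Z/1133Z)^* ≅ (Z/11Z)^* × (Z/103Z)^*. Each prime-power unit group is (Z/11Z)^* ≅ Z/10Z; (Z/103Z)^* ≅ Z/102Z. Hence Gal(Q(zeta_1133)/Q) ≅ Z/10Z × Z/102Z.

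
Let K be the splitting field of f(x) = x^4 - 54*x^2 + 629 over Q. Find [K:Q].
[K:Q] = 4

f factors as (x^2 - 17)(x^2 - 37); the splitting field is K = Q(sqrt(17), sqrt(37)). Since 17, 37, and 629 are all non-squares in Q, the three subfields Q(sqrt(17)), Q(sqrt(37)), Q(sqrt(629)) are distinct degree-2 extensions, so [K:Q] = 4 (Klein four Galois group).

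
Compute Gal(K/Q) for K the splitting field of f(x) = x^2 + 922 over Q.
Gal(K/Q) = Z/2Z (cyclic of order 2)

x^2 + 922 is irreducible over Q since -922 is not a rational square. The splitting field Q(sqrt(-922)) has degree 2 over Q, and its unique nontrivial automorphism is sqrt(-922) ↦ -sqrt(-922). Hence Gal(Q(sqrt(-922))/Q) = Z/2Z.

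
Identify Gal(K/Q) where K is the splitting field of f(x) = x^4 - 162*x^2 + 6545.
Gal(K/Q) = V_4 (Klein four-group, Z/2Z × Z/2Z)

f factors as (x^2 - 77)(x^2 - 85), so the splitting field is K = Q(sqrt(77), sqrt(85)). The elements 77, 85, 6545 are all non-squares in Q, so sqrt(77) and sqrt(85) generate independent quadratic extensions. Thus [K:Q] = 4 and Gal(K/Q) is generated by the two order-2 automorphisms sqrt(77) ↦ -sqrt(77) and sqrt(85) ↦ -sqrt(85), giving V_4.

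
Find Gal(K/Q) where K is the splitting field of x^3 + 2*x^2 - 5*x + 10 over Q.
Gal(K/Q) = S_3 (symmetric group of order 6)

Compute the discriminant of x^3 + (2)*x^2 + (-5)*x + (10): Δ = -4220. Since Δ is not a rational square, the Galois group is not contained in A_3; it must be the full S_3 (irreducibility of the cubic rules out anything smaller).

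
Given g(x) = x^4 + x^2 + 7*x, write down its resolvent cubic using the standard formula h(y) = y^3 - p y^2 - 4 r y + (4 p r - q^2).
h(y) = y^3 - y^2 - 49

Identify coefficients: p = 1, q = 7, r = 0.
Plug into h(y) = y^3 - p y^2 - 4 r y + (4 p r - q^2):
  h(y) = y^3 - (1) y^2 - 4*(0) y + (4*(1)*(0) - (7)^2)
       = y^3 + (-1) y^2 + (0) y + (-49).
Simplifying: h(y) = y^3 - y^2 - 49.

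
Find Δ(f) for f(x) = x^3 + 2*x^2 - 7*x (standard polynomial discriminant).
Δ = 1568

For x^3 + a x^2 + b x + c the discriminant is Δ = 18 a b c - 4 a^3 c + a^2 b^2 - 4 b^3 - 27 c^2.
Plug a = 2, b = -7, c = 0:
  18*(2)*(-7)*(0) - 4*(2)^3*(0) + (2)^2*(-7)^2 - 4*(-7)^3 - 27*(0)^2
  = 0 + (0) + 196 + (1372) + (0)
  = 1568.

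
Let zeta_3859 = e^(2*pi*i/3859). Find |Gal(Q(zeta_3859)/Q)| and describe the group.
|Gal(Q(zeta_3859)/Q)| = phi(3859) = 3616; group ≅ (Z/3859Z)^* ≅ Z/16Z × Z/226Z

The n-th cyclotomic polynomial Φ_3859(x) is the minimal polynomial of zeta_3859 over Q and has degree phi(3859) = 3616. So Q(zeta_3859) is a degree-3616 Galois extension with Galois group (Z/3859Z)^*. By CRT, (Z/3859Z)^* ≅ (Z/17Z)^* × (Z/227Z)^*. Each prime-power unit group is (Z/17Z)^* ≅ Z/16Z; (Z/227Z)^* ≅ Z/226Z. Hence Gal(Q(zeta_3859)/Q) ≅ Z/16Z × Z/226Z.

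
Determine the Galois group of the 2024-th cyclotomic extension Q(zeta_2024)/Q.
|Gal(Q(zeta_2024)/Q)| = phi(2024) = 880; group ≅ (Z/2024Z)^* ≅ Z/2Z × Z/2Z × Z/10Z × Z/22Z

The n-th cyclotomic polynomial Φ_2024(x) is the minimal polynomial of zeta_2024 over Q and has degree phi(2024) = 880. So Q(zeta_2024) is a degree-880 Galois extension with Galois group (Z/2024Z)^*. By CRT, (Z/2024Z)^* ≅ (Z/8Z)^* × (Z/11Z)^* × (Z/23Z)^*. Each prime-power unit group is (Z/8Z)^* ≅ Z/2Z × Z/2Z; (Z/11Z)^* ≅ Z/10Z; (Z/23Z)^* ≅ Z/22Z. Hence Gal(Q(zeta_2024)/Q) ≅ Z/2Z × Z/2Z × Z/10Z × Z/22Z.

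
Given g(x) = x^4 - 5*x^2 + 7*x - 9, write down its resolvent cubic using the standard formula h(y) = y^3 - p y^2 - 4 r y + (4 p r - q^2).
h(y) = y^3 + 5*y^2 + 36*y + 131

Identify coefficients: p = -5, q = 7, r = -9.
Plug into h(y) = y^3 - p y^2 - 4 r y + (4 p r - q^2):
  h(y) = y^3 - (-5) y^2 - 4*(-9) y + (4*(-5)*(-9) - (7)^2)
       = y^3 + (5) y^2 + (36) y + (131).
Simplifying: h(y) = y^3 + 5*y^2 + 36*y + 131.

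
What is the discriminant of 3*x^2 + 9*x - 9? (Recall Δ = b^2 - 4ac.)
Δ = 189

For a quadratic a x^2 + b x + c the discriminant is Δ = b^2 - 4ac = (9)^2 - 4*(3)*(-9) = 81 - (-108) = 189.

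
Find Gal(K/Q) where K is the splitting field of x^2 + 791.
Gal(K/Q) = Z/2Z (cyclic of order 2)

x^2 + 791 is irreducible over Q since -791 is not a rational square. The splitting field Q(sqrt(-791)) has degree 2 over Q, and its unique nontrivial automorphism is sqrt(-791) ↦ -sqrt(-791). Hence Gal(Q(sqrt(-791))/Q) = Z/2Z.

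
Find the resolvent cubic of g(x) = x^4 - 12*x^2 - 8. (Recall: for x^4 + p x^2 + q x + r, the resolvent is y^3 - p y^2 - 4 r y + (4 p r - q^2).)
h(y) = y^3 + 12*y^2 + 32*y + 384

Identify coefficients: p = -12, q = 0, r = -8.
Plug into h(y) = y^3 - p y^2 - 4 r y + (4 p r - q^2):
  h(y) = y^3 - (-12) y^2 - 4*(-8) y + (4*(-12)*(-8) - (0)^2)
       = y^3 + (12) y^2 + (32) y + (384).
Simplifying: h(y) = y^3 + 12*y^2 + 32*y + 384.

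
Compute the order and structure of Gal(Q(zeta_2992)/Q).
|Gal(Q(zeta_2992)/Q)| = phi(2992) = 1280; group ≅ (Z/2992Z)^* ≅ Z/2Z × Z/4Z × Z/10Z × Z/16Z

The n-th cyclotomic polynomial Φ_2992(x) is the minimal polynomial of zeta_2992 over Q and has degree phi(2992) = 1280. So Q(zeta_2992) is a degree-1280 Galois extension with Galois group (Z/2992Z)^*. By CRT, (Z/2992Z)^* ≅ (Z/16Z)^* × (Z/11Z)^* × (Z/17Z)^*. Each prime-power unit group is (Z/16Z)^* ≅ Z/2Z × Z/4Z; (Z/11Z)^* ≅ Z/10Z; (Z/17Z)^* ≅ Z/16Z. Hence Gal(Q(zeta_2992)/Q) ≅ Z/2Z × Z/4Z × Z/10Z × Z/16Z.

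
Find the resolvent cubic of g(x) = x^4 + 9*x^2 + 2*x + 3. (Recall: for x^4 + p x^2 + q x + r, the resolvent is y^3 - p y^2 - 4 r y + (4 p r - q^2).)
h(y) = y^3 - 9*y^2 - 12*y + 104

Identify coefficients: p = 9, q = 2, r = 3.
Plug into h(y) = y^3 - p y^2 - 4 r y + (4 p r - q^2):
  h(y) = y^3 - (9) y^2 - 4*(3) y + (4*(9)*(3) - (2)^2)
       = y^3 + (-9) y^2 + (-12) y + (104).
Simplifying: h(y) = y^3 - 9*y^2 - 12*y + 104.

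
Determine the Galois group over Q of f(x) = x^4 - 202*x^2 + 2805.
Gal(K/Q) = V_4 (Klein four-group, Z/2Z × Z/2Z)

f factors as (x^2 - 187)(x^2 - 15), so the splitting field is K = Q(sqrt(187), sqrt(15)). The elements 187, 15, 2805 are all non-squares in Q, so sqrt(187) and sqrt(15) generate independent quadratic extensions. Thus [K:Q] = 4 and Gal(K/Q) is generated by the two order-2 automorphisms sqrt(187) ↦ -sqrt(187) and sqrt(15) ↦ -sqrt(15), giving V_4.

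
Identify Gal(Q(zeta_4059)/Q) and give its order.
|Gal(Q(zeta_4059)/Q)| = phi(4059) = 2400; group ≅ (Z/4059Z)^* ≅ Z/6Z × Z/10Z × Z/40Z

The n-th cyclotomic polynomial Φ_4059(x) is the minimal polynomial of zeta_4059 over Q and has degree phi(4059) = 2400. So Q(zeta_4059) is a degree-2400 Galois extension with Galois group (Z/4059Z)^*. By CRT, (Z/4059Z)^* ≅ (Z/9Z)^* × (Z/11Z)^* × (Z/41Z)^*. Each prime-power unit group is (Z/9Z)^* ≅ Z/6Z; (Z/11Z)^* ≅ Z/10Z; (Z/41Z)^* ≅ Z/40Z. Hence Gal(Q(zeta_4059)/Q) ≅ Z/6Z × Z/10Z × Z/40Z.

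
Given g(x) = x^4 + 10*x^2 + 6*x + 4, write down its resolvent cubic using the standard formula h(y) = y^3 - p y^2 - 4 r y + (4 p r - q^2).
h(y) = y^3 - 10*y^2 - 16*y + 124

Identify coefficients: p = 10, q = 6, r = 4.
Plug into h(y) = y^3 - p y^2 - 4 r y + (4 p r - q^2):
  h(y) = y^3 - (10) y^2 - 4*(4) y + (4*(10)*(4) - (6)^2)
       = y^3 + (-10) y^2 + (-16) y + (124).
Simplifying: h(y) = y^3 - 10*y^2 - 16*y + 124.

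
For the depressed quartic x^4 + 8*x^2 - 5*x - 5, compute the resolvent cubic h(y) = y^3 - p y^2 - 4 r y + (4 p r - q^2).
h(y) = y^3 - 8*y^2 + 20*y - 185

Identify coefficients: p = 8, q = -5, r = -5.
Plug into h(y) = y^3 - p y^2 - 4 r y + (4 p r - q^2):
  h(y) = y^3 - (8) y^2 - 4*(-5) y + (4*(8)*(-5) - (-5)^2)
       = y^3 + (-8) y^2 + (20) y + (-185).
Simplifying: h(y) = y^3 - 8*y^2 + 20*y - 185.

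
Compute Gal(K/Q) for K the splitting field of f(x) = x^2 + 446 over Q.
Gal(K/Q) = Z/2Z (cyclic of order 2)

x^2 + 446 is irreducible over Q since -446 is not a rational square. The splitting field Q(sqrt(-446)) has degree 2 over Q, and its unique nontrivial automorphism is sqrt(-446) ↦ -sqrt(-446). Hence Gal(Q(sqrt(-446))/Q) = Z/2Z.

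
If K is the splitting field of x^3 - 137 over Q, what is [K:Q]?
[K:Q] = 6

x^3 - 137 has one real root r = 137^(1/3) and two complex roots r*zeta_3, r*zeta_3^2 where zeta_3 = e^(2*pi*i/3). The splitting field is Q(r, zeta_3). [Q(r):Q] = 3 and [Q(zeta_3):Q] = 2 with gcd = 1, so [Q(r, zeta_3):Q] = 3 * 2 = 6.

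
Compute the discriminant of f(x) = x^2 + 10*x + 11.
Δ = 56

For a quadratic a x^2 + b x + c the discriminant is Δ = b^2 - 4ac = (10)^2 - 4*(1)*(11) = 100 - (44) = 56.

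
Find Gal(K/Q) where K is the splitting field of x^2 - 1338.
Gal(K/Q) = Z/2Z (cyclic of order 2)

x^2 - 1338 is irreducible over Q since 1338 is not a rational square. The splitting field Q(sqrt(1338)) has degree 2 over Q, and its unique nontrivial automorphism is sqrt(1338) ↦ -sqrt(1338). Hence Gal(Q(sqrt(1338))/Q) = Z/2Z.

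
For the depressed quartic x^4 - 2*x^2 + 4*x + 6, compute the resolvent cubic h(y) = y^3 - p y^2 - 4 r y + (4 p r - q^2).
h(y) = y^3 + 2*y^2 - 24*y - 64

Identify coefficients: p = -2, q = 4, r = 6.
Plug into h(y) = y^3 - p y^2 - 4 r y + (4 p r - q^2):
  h(y) = y^3 - (-2) y^2 - 4*(6) y + (4*(-2)*(6) - (4)^2)
       = y^3 + (2) y^2 + (-24) y + (-64).
Simplifying: h(y) = y^3 + 2*y^2 - 24*y - 64.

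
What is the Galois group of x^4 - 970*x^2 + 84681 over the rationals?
Gal(K/Q) = Z/2Z (cyclic of order 2)

f factors as (x^2 - 873)(x^2 - 97), so the splitting field is K = Q(sqrt(873), sqrt(97)). The squarefree part of 873 is 97 and the squarefree part of 97 is also 97, so sqrt(873) and sqrt(97) are both rational multiples of sqrt(97). Hence Q(sqrt(873)) = Q(sqrt(97)) = Q(sqrt(97)), and the splitting field collapses to a single degree-2 extension with Galois group Z/2Z.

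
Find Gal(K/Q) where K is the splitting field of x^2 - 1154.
Gal(K/Q) = Z/2Z (cyclic of order 2)

x^2 - 1154 is irreducible over Q since 1154 is not a rational square. The splitting field Q(sqrt(1154)) has degree 2 over Q, and its unique nontrivial automorphism is sqrt(1154) ↦ -sqrt(1154). Hence Gal(Q(sqrt(1154))/Q) = Z/2Z.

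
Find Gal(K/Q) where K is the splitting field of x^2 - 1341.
Gal(K/Q) = Z/2Z (cyclic of order 2)

x^2 - 1341 is irreducible over Q since 1341 is not a rational square. The splitting field Q(sqrt(1341)) has degree 2 over Q, and its unique nontrivial automorphism is sqrt(1341) ↦ -sqrt(1341). Hence Gal(Q(sqrt(1341))/Q) = Z/2Z.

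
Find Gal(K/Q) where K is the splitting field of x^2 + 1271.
Gal(K/Q) = Z/2Z (cyclic of order 2)

x^2 + 1271 is irreducible over Q since -1271 is not a rational square. The splitting field Q(sqrt(-1271)) has degree 2 over Q, and its unique nontrivial automorphism is sqrt(-1271) ↦ -sqrt(-1271). Hence Gal(Q(sqrt(-1271))/Q) = Z/2Z.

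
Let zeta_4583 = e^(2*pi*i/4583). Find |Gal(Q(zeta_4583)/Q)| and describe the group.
|Gal(Q(zeta_4583)/Q)| = phi(4583) = 4582; group ≅ (Z/4583Z)^* ≅ Z/4582Z

The n-th cyclotomic polynomial Φ_4583(x) is the minimal polynomial of zeta_4583 over Q and has degree phi(4583) = 4582. So Q(zeta_4583) is a degree-4582 Galois extension with Galois group (Z/4583Z)^*. (Z/4583Z)^* is cyclic since 4583 is an odd prime power (or 4). Hence Gal(Q(zeta_4583)/Q) ≅ Z/4582Z.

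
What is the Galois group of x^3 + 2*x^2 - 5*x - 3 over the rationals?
Gal(K/Q) = S_3 (symmetric group of order 6)

Compute the discriminant of x^3 + (2)*x^2 + (-5)*x + (-3): Δ = 993. Since Δ is not a rational square, the Galois group is not contained in A_3; it must be the full S_3 (irreducibility of the cubic rules out anything smaller).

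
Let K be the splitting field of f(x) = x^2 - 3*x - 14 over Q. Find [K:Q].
[K:Q] = 2

The discriminant of x^2 + (-3)*x + (-14) is b^2 - 4c = 9 - (-56) = 65. Since 65 is not a perfect square in Q, the polynomial is irreducible over Q. Its two roots generate a degree-2 extension, so [K:Q] = 2.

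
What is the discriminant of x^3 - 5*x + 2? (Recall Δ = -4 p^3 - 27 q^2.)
Δ = 392

For a depressed cubic x^3 + p x + q the discriminant is Δ = -4 p^3 - 27 q^2 = -4*(-5)^3 - 27*(2)^2 = 500 - 108 = 392.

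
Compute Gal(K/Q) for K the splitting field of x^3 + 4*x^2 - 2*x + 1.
Gal(K/Q) = S_3 (symmetric group of order 6)

Compute the discriminant of x^3 + (4)*x^2 + (-2)*x + (1): Δ = -331. Since Δ is not a rational square, the Galois group is not contained in A_3; it must be the full S_3 (irreducibility of the cubic rules out anything smaller).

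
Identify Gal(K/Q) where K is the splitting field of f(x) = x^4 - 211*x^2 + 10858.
Gal(K/Q) = V_4 (Klein four-group, Z/2Z × Z/2Z)

f factors as (x^2 - 122)(x^2 - 89), so the splitting field is K = Q(sqrt(122), sqrt(89)). The elements 122, 89, 10858 are all non-squares in Q, so sqrt(122) and sqrt(89) generate independent quadratic extensions. Thus [K:Q] = 4 and Gal(K/Q) is generated by the two order-2 automorphisms sqrt(122) ↦ -sqrt(122) and sqrt(89) ↦ -sqrt(89), giving V_4.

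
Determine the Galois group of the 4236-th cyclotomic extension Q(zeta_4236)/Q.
|Gal(Q(zeta_4236)/Q)| = phi(4236) = 1408; group ≅ (Z/4236Z)^* ≅ Z/2Z × Z/2Z × Z/352Z

The n-th cyclotomic polynomial Φ_4236(x) is the minimal polynomial of zeta_4236 over Q and has degree phi(4236) = 1408. So Q(zeta_4236) is a degree-1408 Galois extension with Galois group (Z/4236Z)^*. By CRT, (Z/4236Z)^* ≅ (Z/4Z)^* × (Z/3Z)^* × (Z/353Z)^*. Each prime-power unit group is (Z/4Z)^* ≅ Z/2Z; (Z/3Z)^* ≅ Z/2Z; (Z/353Z)^* ≅ Z/352Z. Hence Gal(Q(zeta_4236)/Q) ≅ Z/2Z × Z/2Z × Z/352Z.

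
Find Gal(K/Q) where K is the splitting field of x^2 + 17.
Gal(K/Q) = Z/2Z (cyclic of order 2)

x^2 + 17 is irreducible over Q since -17 is not a rational square. The splitting field Q(sqrt(-17)) has degree 2 over Q, and its unique nontrivial automorphism is sqrt(-17) ↦ -sqrt(-17). Hence Gal(Q(sqrt(-17))/Q) = Z/2Z.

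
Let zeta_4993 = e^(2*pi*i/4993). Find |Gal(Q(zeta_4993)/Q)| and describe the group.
|Gal(Q(zeta_4993)/Q)| = phi(4993) = 4992; group ≅ (Z/4993Z)^* ≅ Z/4992Z

The n-th cyclotomic polynomial Φ_4993(x) is the minimal polynomial of zeta_4993 over Q and has degree phi(4993) = 4992. So Q(zeta_4993) is a degree-4992 Galois extension with Galois group (Z/4993Z)^*. (Z/4993Z)^* is cyclic since 4993 is an odd prime power (or 4). Hence Gal(Q(zeta_4993)/Q) ≅ Z/4992Z.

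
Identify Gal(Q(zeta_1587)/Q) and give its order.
|Gal(Q(zeta_1587)/Q)| = phi(1587) = 1012; group ≅ (Z/1587Z)^* ≅ Z/2Z × Z/506Z

The n-th cyclotomic polynomial Φ_1587(x) is the minimal polynomial of zeta_1587 over Q and has degree phi(1587) = 1012. So Q(zeta_1587) is a degree-1012 Galois extension with Galois group (Z/1587Z)^*. By CRT, (Z/1587Z)^* ≅ (Z/3Z)^* × (Z/529Z)^*. Each prime-power unit group is (Z/3Z)^* ≅ Z/2Z; (Z/529Z)^* ≅ Z/506Z. Hence Gal(Q(zeta_1587)/Q) ≅ Z/2Z × Z/506Z.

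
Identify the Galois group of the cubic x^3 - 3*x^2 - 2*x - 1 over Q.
Gal(K/Q) = S_3 (symmetric group of order 6)

Compute the discriminant of x^3 + (-3)*x^2 + (-2)*x + (-1): Δ = -175. Since Δ is not a rational square, the Galois group is not contained in A_3; it must be the full S_3 (irreducibility of the cubic rules out anything smaller).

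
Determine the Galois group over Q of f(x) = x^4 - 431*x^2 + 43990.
Gal(K/Q) = V_4 (Klein four-group, Z/2Z × Z/2Z)

f factors as (x^2 - 166)(x^2 - 265), so the splitting field is K = Q(sqrt(166), sqrt(265)). The elements 166, 265, 43990 are all non-squares in Q, so sqrt(166) and sqrt(265) generate independent quadratic extensions. Thus [K:Q] = 4 and Gal(K/Q) is generated by the two order-2 automorphisms sqrt(166) ↦ -sqrt(166) and sqrt(265) ↦ -sqrt(265), giving V_4.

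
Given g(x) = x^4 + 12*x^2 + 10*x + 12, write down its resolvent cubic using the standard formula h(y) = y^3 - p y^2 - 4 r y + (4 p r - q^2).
h(y) = y^3 - 12*y^2 - 48*y + 476

Identify coefficients: p = 12, q = 10, r = 12.
Plug into h(y) = y^3 - p y^2 - 4 r y + (4 p r - q^2):
  h(y) = y^3 - (12) y^2 - 4*(12) y + (4*(12)*(12) - (10)^2)
       = y^3 + (-12) y^2 + (-48) y + (476).
Simplifying: h(y) = y^3 - 12*y^2 - 48*y + 476.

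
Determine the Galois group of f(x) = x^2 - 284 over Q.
Gal(K/Q) = Z/2Z (cyclic of order 2)

x^2 - 284 is irreducible over Q since 284 is not a rational square. The splitting field Q(sqrt(284)) has degree 2 over Q, and its unique nontrivial automorphism is sqrt(284) ↦ -sqrt(284). Hence Gal(Q(sqrt(284))/Q) = Z/2Z.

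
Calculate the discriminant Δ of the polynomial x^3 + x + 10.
Δ = -2704

For a depressed cubic x^3 + p x + q the discriminant is Δ = -4 p^3 - 27 q^2 = -4*(1)^3 - 27*(10)^2 = -4 - 2700 = -2704.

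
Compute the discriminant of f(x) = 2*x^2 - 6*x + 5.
Δ = -4

For a quadratic a x^2 + b x + c the discriminant is Δ = b^2 - 4ac = (-6)^2 - 4*(2)*(5) = 36 - (40) = -4.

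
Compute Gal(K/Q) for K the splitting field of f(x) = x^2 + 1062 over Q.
Gal(K/Q) = Z/2Z (cyclic of order 2)

x^2 + 1062 is irreducible over Q since -1062 is not a rational square. The splitting field Q(sqrt(-1062)) has degree 2 over Q, and its unique nontrivial automorphism is sqrt(-1062) ↦ -sqrt(-1062). Hence Gal(Q(sqrt(-1062))/Q) = Z/2Z.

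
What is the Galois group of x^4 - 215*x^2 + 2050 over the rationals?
Gal(K/Q) = V_4 (Klein four-group, Z/2Z × Z/2Z)

f factors as (x^2 - 10)(x^2 - 205), so the splitting field is K = Q(sqrt(10), sqrt(205)). The elements 10, 205, 2050 are all non-squares in Q, so sqrt(10) and sqrt(205) generate independent quadratic extensions. Thus [K:Q] = 4 and Gal(K/Q) is generated by the two order-2 automorphisms sqrt(10) ↦ -sqrt(10) and sqrt(205) ↦ -sqrt(205), giving V_4.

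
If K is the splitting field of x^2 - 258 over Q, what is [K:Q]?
[K:Q] = 2

The polynomial x^2 - 258 is irreducible over Q since 258 is not a perfect square. Its splitting field is Q(sqrt(258)), which has degree 2 over Q.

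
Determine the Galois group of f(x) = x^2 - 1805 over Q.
Gal(K/Q) = Z/2Z (cyclic of order 2)

x^2 - 1805 is irreducible over Q since 1805 is not a rational square. The splitting field Q(sqrt(1805)) has degree 2 over Q, and its unique nontrivial automorphism is sqrt(1805) ↦ -sqrt(1805). Hence Gal(Q(sqrt(1805))/Q) = Z/2Z.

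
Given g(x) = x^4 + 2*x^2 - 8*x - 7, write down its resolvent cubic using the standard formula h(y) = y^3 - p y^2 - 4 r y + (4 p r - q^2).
h(y) = y^3 - 2*y^2 + 28*y - 120

Identify coefficients: p = 2, q = -8, r = -7.
Plug into h(y) = y^3 - p y^2 - 4 r y + (4 p r - q^2):
  h(y) = y^3 - (2) y^2 - 4*(-7) y + (4*(2)*(-7) - (-8)^2)
       = y^3 + (-2) y^2 + (28) y + (-120).
Simplifying: h(y) = y^3 - 2*y^2 + 28*y - 120.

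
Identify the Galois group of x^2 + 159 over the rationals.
Gal(K/Q) = Z/2Z (cyclic of order 2)

x^2 + 159 is irreducible over Q since -159 is not a rational square. The splitting field Q(sqrt(-159)) has degree 2 over Q, and its unique nontrivial automorphism is sqrt(-159) ↦ -sqrt(-159). Hence Gal(Q(sqrt(-159))/Q) = Z/2Z.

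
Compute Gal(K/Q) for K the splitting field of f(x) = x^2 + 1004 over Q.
Gal(K/Q) = Z/2Z (cyclic of order 2)

x^2 + 1004 is irreducible over Q since -1004 is not a rational square. The splitting field Q(sqrt(-1004)) has degree 2 over Q, and its unique nontrivial automorphism is sqrt(-1004) ↦ -sqrt(-1004). Hence Gal(Q(sqrt(-1004))/Q) = Z/2Z.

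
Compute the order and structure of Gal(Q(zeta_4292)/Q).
|Gal(Q(zeta_4292)/Q)| = phi(4292) = 2016; group ≅ (Z/4292Z)^* ≅ Z/2Z × Z/28Z × Z/36Z

The n-th cyclotomic polynomial Φ_4292(x) is the minimal polynomial of zeta_4292 over Q and has degree phi(4292) = 2016. So Q(zeta_4292) is a degree-2016 Galois extension with Galois group (Z/4292Z)^*. By CRT, (Z/4292Z)^* ≅ (Z/4Z)^* × (Z/29Z)^* × (Z/37Z)^*. Each prime-power unit group is (Z/4Z)^* ≅ Z/2Z; (Z/29Z)^* ≅ Z/28Z; (Z/37Z)^* ≅ Z/36Z. Hence Gal(Q(zeta_4292)/Q) ≅ Z/2Z × Z/28Z × Z/36Z.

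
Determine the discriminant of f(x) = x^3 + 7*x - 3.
Δ = -1615

For x^3 + a x^2 + b x + c the discriminant is Δ = 18 a b c - 4 a^3 c + a^2 b^2 - 4 b^3 - 27 c^2.
Plug a = 0, b = 7, c = -3:
  18*(0)*(7)*(-3) - 4*(0)^3*(-3) + (0)^2*(7)^2 - 4*(7)^3 - 27*(-3)^2
  = 0 + (0) + 0 + (-1372) + (-243)
  = -1615.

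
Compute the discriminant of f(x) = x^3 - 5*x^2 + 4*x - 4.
Δ = -848

For x^3 + a x^2 + b x + c the discriminant is Δ = 18 a b c - 4 a^3 c + a^2 b^2 - 4 b^3 - 27 c^2.
Plug a = -5, b = 4, c = -4:
  18*(-5)*(4)*(-4) - 4*(-5)^3*(-4) + (-5)^2*(4)^2 - 4*(4)^3 - 27*(-4)^2
  = 1440 + (-2000) + 400 + (-256) + (-432)
  = -848.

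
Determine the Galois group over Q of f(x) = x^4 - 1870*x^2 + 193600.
Gal(K/Q) = Z/2Z (cyclic of order 2)

f factors as (x^2 - 1760)(x^2 - 110), so the splitting field is K = Q(sqrt(1760), sqrt(110)). The squarefree part of 1760 is 110 and the squarefree part of 110 is also 110, so sqrt(1760) and sqrt(110) are both rational multiples of sqrt(110). Hence Q(sqrt(1760)) = Q(sqrt(110)) = Q(sqrt(110)), and the splitting field collapses to a single degree-2 extension with Galois group Z/2Z.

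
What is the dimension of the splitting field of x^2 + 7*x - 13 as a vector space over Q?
[K:Q] = 2

The discriminant of x^2 + (7)*x + (-13) is b^2 - 4c = 49 - (-52) = 101. Since 101 is not a perfect square in Q, the polynomial is irreducible over Q. Its two roots generate a degree-2 extension, so [K:Q] = 2.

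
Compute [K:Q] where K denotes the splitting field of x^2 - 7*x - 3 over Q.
[K:Q] = 2

The discriminant of x^2 + (-7)*x + (-3) is b^2 - 4c = 49 - (-12) = 61. Since 61 is not a perfect square in Q, the polynomial is irreducible over Q. Its two roots generate a degree-2 extension, so [K:Q] = 2.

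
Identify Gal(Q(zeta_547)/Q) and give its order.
|Gal(Q(zeta_547)/Q)| = phi(547) = 546; group ≅ (Z/547Z)^* ≅ Z/546Z

The n-th cyclotomic polynomial Φ_547(x) is the minimal polynomial of zeta_547 over Q and has degree phi(547) = 546. So Q(zeta_547) is a degree-546 Galois extension with Galois group (Z/547Z)^*. (Z/547Z)^* is cyclic since 547 is an odd prime power (or 4). Hence Gal(Q(zeta_547)/Q) ≅ Z/546Z.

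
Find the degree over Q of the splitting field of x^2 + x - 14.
[K:Q] = 2

The discriminant of x^2 + (1)*x + (-14) is b^2 - 4c = 1 - (-56) = 57. Since 57 is not a perfect square in Q, the polynomial is irreducible over Q. Its two roots generate a degree-2 extension, so [K:Q] = 2.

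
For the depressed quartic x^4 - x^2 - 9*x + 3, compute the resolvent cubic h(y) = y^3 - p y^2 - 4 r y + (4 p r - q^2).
h(y) = y^3 + y^2 - 12*y - 93

Identify coefficients: p = -1, q = -9, r = 3.
Plug into h(y) = y^3 - p y^2 - 4 r y + (4 p r - q^2):
  h(y) = y^3 - (-1) y^2 - 4*(3) y + (4*(-1)*(3) - (-9)^2)
       = y^3 + (1) y^2 + (-12) y + (-93).
Simplifying: h(y) = y^3 + y^2 - 12*y - 93.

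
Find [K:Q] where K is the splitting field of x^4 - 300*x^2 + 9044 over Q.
[K:Q] = 4

f factors as (x^2 - 266)(x^2 - 34); the splitting field is K = Q(sqrt(266), sqrt(34)). Since 266, 34, and 9044 are all non-squares in Q, the three subfields Q(sqrt(266)), Q(sqrt(34)), Q(sqrt(9044)) are distinct degree-2 extensions, so [K:Q] = 4 (Klein four Galois group).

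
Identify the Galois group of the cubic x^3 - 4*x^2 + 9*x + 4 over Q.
Gal(K/Q) = S_3 (symmetric group of order 6)

Compute the discriminant of x^3 + (-4)*x^2 + (9)*x + (4): Δ = -3620. Since Δ is not a rational square, the Galois group is not contained in A_3; it must be the full S_3 (irreducibility of the cubic rules out anything smaller).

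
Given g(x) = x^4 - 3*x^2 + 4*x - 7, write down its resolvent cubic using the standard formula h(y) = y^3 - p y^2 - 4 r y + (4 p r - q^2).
h(y) = y^3 + 3*y^2 + 28*y + 68

Identify coefficients: p = -3, q = 4, r = -7.
Plug into h(y) = y^3 - p y^2 - 4 r y + (4 p r - q^2):
  h(y) = y^3 - (-3) y^2 - 4*(-7) y + (4*(-3)*(-7) - (4)^2)
       = y^3 + (3) y^2 + (28) y + (68).
Simplifying: h(y) = y^3 + 3*y^2 + 28*y + 68.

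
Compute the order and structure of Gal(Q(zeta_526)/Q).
|Gal(Q(zeta_526)/Q)| = phi(526) = 262; group ≅ (Z/526Z)^* ≅ Z/262Z

The n-th cyclotomic polynomial Φ_526(x) is the minimal polynomial of zeta_526 over Q and has degree phi(526) = 262. So Q(zeta_526) is a degree-262 Galois extension with Galois group (Z/526Z)^*. By CRT, (Z/526Z)^* ≅ (Z/2Z)^* × (Z/263Z)^*. Each prime-power unit group is (Z/2Z)^* ≅ trivial group (order 1); (Z/263Z)^* ≅ Z/262Z. Hence Gal(Q(zeta_526)/Q) ≅ Z/262Z.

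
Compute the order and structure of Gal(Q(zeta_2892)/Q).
|Gal(Q(zeta_2892)/Q)| = phi(2892) = 960; group ≅ (Z/2892Z)^* ≅ Z/2Z × Z/2Z × Z/240Z

The n-th cyclotomic polynomial Φ_2892(x) is the minimal polynomial of zeta_2892 over Q and has degree phi(2892) = 960. So Q(zeta_2892) is a degree-960 Galois extension with Galois group (Z/2892Z)^*. By CRT, (Z/2892Z)^* ≅ (Z/4Z)^* × (Z/3Z)^* × (Z/241Z)^*. Each prime-power unit group is (Z/4Z)^* ≅ Z/2Z; (Z/3Z)^* ≅ Z/2Z; (Z/241Z)^* ≅ Z/240Z. Hence Gal(Q(zeta_2892)/Q) ≅ Z/2Z × Z/2Z × Z/240Z.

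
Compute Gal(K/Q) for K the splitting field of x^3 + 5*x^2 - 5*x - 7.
Gal(K/Q) = S_3 (symmetric group of order 6)

Compute the discriminant of x^3 + (5)*x^2 + (-5)*x + (-7): Δ = 6452. Since Δ is not a rational square, the Galois group is not contained in A_3; it must be the full S_3 (irreducibility of the cubic rules out anything smaller).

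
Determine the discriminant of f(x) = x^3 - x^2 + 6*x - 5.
Δ = -983

For x^3 + a x^2 + b x + c the discriminant is Δ = 18 a b c - 4 a^3 c + a^2 b^2 - 4 b^3 - 27 c^2.
Plug a = -1, b = 6, c = -5:
  18*(-1)*(6)*(-5) - 4*(-1)^3*(-5) + (-1)^2*(6)^2 - 4*(6)^3 - 27*(-5)^2
  = 540 + (-20) + 36 + (-864) + (-675)
  = -983.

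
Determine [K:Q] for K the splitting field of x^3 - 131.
[K:Q] = 6

x^3 - 131 has one real root r = 131^(1/3) and two complex roots r*zeta_3, r*zeta_3^2 where zeta_3 = e^(2*pi*i/3). The splitting field is Q(r, zeta_3). [Q(r):Q] = 3 and [Q(zeta_3):Q] = 2 with gcd = 1, so [Q(r, zeta_3):Q] = 3 * 2 = 6.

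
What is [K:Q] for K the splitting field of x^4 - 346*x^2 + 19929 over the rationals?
[K:Q] = 4

f factors as (x^2 - 273)(x^2 - 73); the splitting field is K = Q(sqrt(273), sqrt(73)). Since 273, 73, and 19929 are all non-squares in Q, the three subfields Q(sqrt(273)), Q(sqrt(73)), Q(sqrt(19929)) are distinct degree-2 extensions, so [K:Q] = 4 (Klein four Galois group).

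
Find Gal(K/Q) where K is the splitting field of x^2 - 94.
Gal(K/Q) = Z/2Z (cyclic of order 2)

x^2 - 94 is irreducible over Q since 94 is not a rational square. The splitting field Q(sqrt(94)) has degree 2 over Q, and its unique nontrivial automorphism is sqrt(94) ↦ -sqrt(94). Hence Gal(Q(sqrt(94))/Q) = Z/2Z.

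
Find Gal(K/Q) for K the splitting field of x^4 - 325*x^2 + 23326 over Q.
Gal(K/Q) = V_4 (Klein four-group, Z/2Z × Z/2Z)

f factors as (x^2 - 107)(x^2 - 218), so the splitting field is K = Q(sqrt(107), sqrt(218)). The elements 107, 218, 23326 are all non-squares in Q, so sqrt(107) and sqrt(218) generate independent quadratic extensions. Thus [K:Q] = 4 and Gal(K/Q) is generated by the two order-2 automorphisms sqrt(107) ↦ -sqrt(107) and sqrt(218) ↦ -sqrt(218), giving V_4.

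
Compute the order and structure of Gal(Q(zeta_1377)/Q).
|Gal(Q(zeta_1377)/Q)| = phi(1377) = 864; group ≅ (Z/1377Z)^* ≅ Z/16Z × Z/54Z

The n-th cyclotomic polynomial Φ_1377(x) is the minimal polynomial of zeta_1377 over Q and has degree phi(1377) = 864. So Q(zeta_1377) is a degree-864 Galois extension with Galois group (Z/1377Z)^*. By CRT, (Z/1377Z)^* ≅ (Z/81Z)^* × (Z/17Z)^*. Each prime-power unit group is (Z/81Z)^* ≅ Z/54Z; (Z/17Z)^* ≅ Z/16Z. Hence Gal(Q(zeta_1377)/Q) ≅ Z/16Z × Z/54Z.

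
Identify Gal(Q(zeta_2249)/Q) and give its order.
|Gal(Q(zeta_2249)/Q)| = phi(2249) = 2064; group ≅ (Z/2249Z)^* ≅ Z/12Z × Z/172Z

The n-th cyclotomic polynomial Φ_2249(x) is the minimal polynomial of zeta_2249 over Q and has degree phi(2249) = 2064. So Q(zeta_2249) is a degree-2064 Galois extension with Galois group (Z/2249Z)^*. By CRT, (Z/2249Z)^* ≅ (Z/13Z)^* × (Z/173Z)^*. Each prime-power unit group is (Z/13Z)^* ≅ Z/12Z; (Z/173Z)^* ≅ Z/172Z. Hence Gal(Q(zeta_2249)/Q) ≅ Z/12Z × Z/172Z.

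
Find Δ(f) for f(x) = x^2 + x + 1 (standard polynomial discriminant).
Δ = -3

For a quadratic a x^2 + b x + c the discriminant is Δ = b^2 - 4ac = (1)^2 - 4*(1)*(1) = 1 - (4) = -3.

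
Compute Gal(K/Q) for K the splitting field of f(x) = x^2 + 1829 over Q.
Gal(K/Q) = Z/2Z (cyclic of order 2)

x^2 + 1829 is irreducible over Q since -1829 is not a rational square. The splitting field Q(sqrt(-1829)) has degree 2 over Q, and its unique nontrivial automorphism is sqrt(-1829) ↦ -sqrt(-1829). Hence Gal(Q(sqrt(-1829))/Q) = Z/2Z.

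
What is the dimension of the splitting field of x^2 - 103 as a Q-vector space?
[K:Q] = 2

The polynomial x^2 - 103 is irreducible over Q since 103 is not a perfect square. Its splitting field is Q(sqrt(103)), which has degree 2 over Q.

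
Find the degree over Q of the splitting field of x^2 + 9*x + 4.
[K:Q] = 2

The discriminant of x^2 + (9)*x + (4) is b^2 - 4c = 81 - (16) = 65. Since 65 is not a perfect square in Q, the polynomial is irreducible over Q. Its two roots generate a degree-2 extension, so [K:Q] = 2.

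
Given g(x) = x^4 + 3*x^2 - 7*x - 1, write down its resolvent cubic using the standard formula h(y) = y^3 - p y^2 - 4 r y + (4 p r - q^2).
h(y) = y^3 - 3*y^2 + 4*y - 61

Identify coefficients: p = 3, q = -7, r = -1.
Plug into h(y) = y^3 - p y^2 - 4 r y + (4 p r - q^2):
  h(y) = y^3 - (3) y^2 - 4*(-1) y + (4*(3)*(-1) - (-7)^2)
       = y^3 + (-3) y^2 + (4) y + (-61).
Simplifying: h(y) = y^3 - 3*y^2 + 4*y - 61.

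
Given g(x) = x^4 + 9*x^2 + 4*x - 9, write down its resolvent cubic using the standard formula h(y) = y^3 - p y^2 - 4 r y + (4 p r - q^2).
h(y) = y^3 - 9*y^2 + 36*y - 340

Identify coefficients: p = 9, q = 4, r = -9.
Plug into h(y) = y^3 - p y^2 - 4 r y + (4 p r - q^2):
  h(y) = y^3 - (9) y^2 - 4*(-9) y + (4*(9)*(-9) - (4)^2)
       = y^3 + (-9) y^2 + (36) y + (-340).
Simplifying: h(y) = y^3 - 9*y^2 + 36*y - 340.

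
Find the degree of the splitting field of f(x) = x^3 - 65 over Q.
[K:Q] = 6

x^3 - 65 has one real root r = 65^(1/3) and two complex roots r*zeta_3, r*zeta_3^2 where zeta_3 = e^(2*pi*i/3). The splitting field is Q(r, zeta_3). [Q(r):Q] = 3 and [Q(zeta_3):Q] = 2 with gcd = 1, so [Q(r, zeta_3):Q] = 3 * 2 = 6.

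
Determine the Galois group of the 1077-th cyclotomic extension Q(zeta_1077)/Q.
|Gal(Q(zeta_1077)/Q)| = phi(1077) = 716; group ≅ (Z/1077Z)^* ≅ Z/2Z × Z/358Z

The n-th cyclotomic polynomial Φ_1077(x) is the minimal polynomial of zeta_1077 over Q and has degree phi(1077) = 716. So Q(zeta_1077) is a degree-716 Galois extension with Galois group (Z/1077Z)^*. By CRT, (Z/1077Z)^* ≅ (Z/3Z)^* × (Z/359Z)^*. Each prime-power unit group is (Z/3Z)^* ≅ Z/2Z; (Z/359Z)^* ≅ Z/358Z. Hence Gal(Q(zeta_1077)/Q) ≅ Z/2Z × Z/358Z.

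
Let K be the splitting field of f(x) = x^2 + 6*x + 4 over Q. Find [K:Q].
[K:Q] = 2

The discriminant of x^2 + (6)*x + (4) is b^2 - 4c = 36 - (16) = 20. Since 20 is not a perfect square in Q, the polynomial is irreducible over Q. Its two roots generate a degree-2 extension, so [K:Q] = 2.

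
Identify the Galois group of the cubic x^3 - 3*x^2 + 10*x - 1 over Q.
Gal(K/Q) = S_3 (symmetric group of order 6)

Compute the discriminant of x^3 + (-3)*x^2 + (10)*x + (-1): Δ = -2695. Since Δ is not a rational square, the Galois group is not contained in A_3; it must be the full S_3 (irreducibility of the cubic rules out anything smaller).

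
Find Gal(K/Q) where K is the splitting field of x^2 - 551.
Gal(K/Q) = Z/2Z (cyclic of order 2)

x^2 - 551 is irreducible over Q since 551 is not a rational square. The splitting field Q(sqrt(551)) has degree 2 over Q, and its unique nontrivial automorphism is sqrt(551) ↦ -sqrt(551). Hence Gal(Q(sqrt(551))/Q) = Z/2Z.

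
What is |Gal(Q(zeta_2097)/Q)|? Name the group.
|Gal(Q(zeta_2097)/Q)| = phi(2097) = 1392; group ≅ (Z/2097Z)^* ≅ Z/6Z × Z/232Z

The n-th cyclotomic polynomial Φ_2097(x) is the minimal polynomial of zeta_2097 over Q and has degree phi(2097) = 1392. So Q(zeta_2097) is a degree-1392 Galois extension with Galois group (Z/2097Z)^*. By CRT, (Z/2097Z)^* ≅ (Z/9Z)^* × (Z/233Z)^*. Each prime-power unit group is (Z/9Z)^* ≅ Z/6Z; (Z/233Z)^* ≅ Z/232Z. Hence Gal(Q(zeta_2097)/Q) ≅ Z/6Z × Z/232Z.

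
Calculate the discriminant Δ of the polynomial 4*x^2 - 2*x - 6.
Δ = 100

For a quadratic a x^2 + b x + c the discriminant is Δ = b^2 - 4ac = (-2)^2 - 4*(4)*(-6) = 4 - (-96) = 100.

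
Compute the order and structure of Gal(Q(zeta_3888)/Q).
|Gal(Q(zeta_3888)/Q)| = phi(3888) = 1296; group ≅ (Z/3888Z)^* ≅ Z/2Z × Z/4Z × Z/162Z

The n-th cyclotomic polynomial Φ_3888(x) is the minimal polynomial of zeta_3888 over Q and has degree phi(3888) = 1296. So Q(zeta_3888) is a degree-1296 Galois extension with Galois group (Z/3888Z)^*. By CRT, (Z/3888Z)^* ≅ (Z/16Z)^* × (Z/243Z)^*. Each prime-power unit group is (Z/16Z)^* ≅ Z/2Z × Z/4Z; (Z/243Z)^* ≅ Z/162Z. Hence Gal(Q(zeta_3888)/Q) ≅ Z/2Z × Z/4Z × Z/162Z.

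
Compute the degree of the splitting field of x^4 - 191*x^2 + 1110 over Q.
[K:Q] = 4

f factors as (x^2 - 185)(x^2 - 6); the splitting field is K = Q(sqrt(185), sqrt(6)). Since 185, 6, and 1110 are all non-squares in Q, the three subfields Q(sqrt(185)), Q(sqrt(6)), Q(sqrt(1110)) are distinct degree-2 extensions, so [K:Q] = 4 (Klein four Galois group).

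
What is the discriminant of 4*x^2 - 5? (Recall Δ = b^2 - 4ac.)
Δ = 80

For a quadratic a x^2 + b x + c the discriminant is Δ = b^2 - 4ac = (0)^2 - 4*(4)*(-5) = 0 - (-80) = 80.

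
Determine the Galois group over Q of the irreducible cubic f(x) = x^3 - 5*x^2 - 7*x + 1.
Gal(K/Q) = S_3 (symmetric group of order 6)

Compute the discriminant of x^3 + (-5)*x^2 + (-7)*x + (1): Δ = 3700. Since Δ is not a rational square, the Galois group is not contained in A_3; it must be the full S_3 (irreducibility of the cubic rules out anything smaller).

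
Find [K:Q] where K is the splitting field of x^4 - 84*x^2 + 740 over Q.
[K:Q] = 4

f factors as (x^2 - 74)(x^2 - 10); the splitting field is K = Q(sqrt(74), sqrt(10)). Since 74, 10, and 740 are all non-squares in Q, the three subfields Q(sqrt(74)), Q(sqrt(10)), Q(sqrt(740)) are distinct degree-2 extensions, so [K:Q] = 4 (Klein four Galois group).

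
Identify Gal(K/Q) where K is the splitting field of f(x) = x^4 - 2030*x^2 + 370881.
Gal(K/Q) = Z/2Z (cyclic of order 2)

f factors as (x^2 - 1827)(x^2 - 203), so the splitting field is K = Q(sqrt(1827), sqrt(203)). The squarefree part of 1827 is 203 and the squarefree part of 203 is also 203, so sqrt(1827) and sqrt(203) are both rational multiples of sqrt(203). Hence Q(sqrt(1827)) = Q(sqrt(203)) = Q(sqrt(203)), and the splitting field collapses to a single degree-2 extension with Galois group Z/2Z.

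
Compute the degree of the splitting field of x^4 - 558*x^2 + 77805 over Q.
[K:Q] = 4

f factors as (x^2 - 273)(x^2 - 285); the splitting field is K = Q(sqrt(273), sqrt(285)). Since 273, 285, and 77805 are all non-squares in Q, the three subfields Q(sqrt(273)), Q(sqrt(285)), Q(sqrt(77805)) are distinct degree-2 extensions, so [K:Q] = 4 (Klein four Galois group).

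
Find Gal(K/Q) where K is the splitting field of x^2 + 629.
Gal(K/Q) = Z/2Z (cyclic of order 2)

x^2 + 629 is irreducible over Q since -629 is not a rational square. The splitting field Q(sqrt(-629)) has degree 2 over Q, and its unique nontrivial automorphism is sqrt(-629) ↦ -sqrt(-629). Hence Gal(Q(sqrt(-629))/Q) = Z/2Z.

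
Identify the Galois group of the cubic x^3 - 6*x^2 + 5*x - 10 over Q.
Gal(K/Q) = S_3 (symmetric group of order 6)

Compute the discriminant of x^3 + (-6)*x^2 + (5)*x + (-10): Δ = -5540. Since Δ is not a rational square, the Galois group is not contained in A_3; it must be the full S_3 (irreducibility of the cubic rules out anything smaller).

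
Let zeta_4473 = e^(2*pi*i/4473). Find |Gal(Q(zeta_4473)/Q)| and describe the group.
|Gal(Q(zeta_4473)/Q)| = phi(4473) = 2520; group ≅ (Z/4473Z)^* ≅ Z/6Z × Z/6Z × Z/70Z

The n-th cyclotomic polynomial Φ_4473(x) is the minimal polynomial of zeta_4473 over Q and has degree phi(4473) = 2520. So Q(zeta_4473) is a degree-2520 Galois extension with Galois group (Z/4473Z)^*. By CRT, (Z/4473Z)^* ≅ (Z/9Z)^* × (Z/7Z)^* × (Z/71Z)^*. Each prime-power unit group is (Z/9Z)^* ≅ Z/6Z; (Z/7Z)^* ≅ Z/6Z; (Z/71Z)^* ≅ Z/70Z. Hence Gal(Q(zeta_4473)/Q) ≅ Z/6Z × Z/6Z × Z/70Z.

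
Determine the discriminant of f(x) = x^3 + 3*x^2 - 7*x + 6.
Δ = -2075

For x^3 + a x^2 + b x + c the discriminant is Δ = 18 a b c - 4 a^3 c + a^2 b^2 - 4 b^3 - 27 c^2.
Plug a = 3, b = -7, c = 6:
  18*(3)*(-7)*(6) - 4*(3)^3*(6) + (3)^2*(-7)^2 - 4*(-7)^3 - 27*(6)^2
  = -2268 + (-648) + 441 + (1372) + (-972)
  = -2075.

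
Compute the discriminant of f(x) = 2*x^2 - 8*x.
Δ = 64

For a quadratic a x^2 + b x + c the discriminant is Δ = b^2 - 4ac = (-8)^2 - 4*(2)*(0) = 64 - (0) = 64.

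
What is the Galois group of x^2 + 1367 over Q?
Gal(K/Q) = Z/2Z (cyclic of order 2)

x^2 + 1367 is irreducible over Q since -1367 is not a rational square. The splitting field Q(sqrt(-1367)) has degree 2 over Q, and its unique nontrivial automorphism is sqrt(-1367) ↦ -sqrt(-1367). Hence Gal(Q(sqrt(-1367))/Q) = Z/2Z.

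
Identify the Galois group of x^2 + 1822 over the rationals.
Gal(K/Q) = Z/2Z (cyclic of order 2)

x^2 + 1822 is irreducible over Q since -1822 is not a rational square. The splitting field Q(sqrt(-1822)) has degree 2 over Q, and its unique nontrivial automorphism is sqrt(-1822) ↦ -sqrt(-1822). Hence Gal(Q(sqrt(-1822))/Q) = Z/2Z.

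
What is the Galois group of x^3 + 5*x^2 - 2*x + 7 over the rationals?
Gal(K/Q) = S_3 (symmetric group of order 6)

Compute the discriminant of x^3 + (5)*x^2 + (-2)*x + (7): Δ = -5951. Since Δ is not a rational square, the Galois group is not contained in A_3; it must be the full S_3 (irreducibility of the cubic rules out anything smaller).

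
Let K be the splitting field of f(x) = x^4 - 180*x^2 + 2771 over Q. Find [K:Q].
[K:Q] = 4

f factors as (x^2 - 17)(x^2 - 163); the splitting field is K = Q(sqrt(17), sqrt(163)). Since 17, 163, and 2771 are all non-squares in Q, the three subfields Q(sqrt(17)), Q(sqrt(163)), Q(sqrt(2771)) are distinct degree-2 extensions, so [K:Q] = 4 (Klein four Galois group).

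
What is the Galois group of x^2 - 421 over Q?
Gal(K/Q) = Z/2Z (cyclic of order 2)

x^2 - 421 is irreducible over Q since 421 is not a rational square. The splitting field Q(sqrt(421)) has degree 2 over Q, and its unique nontrivial automorphism is sqrt(421) ↦ -sqrt(421). Hence Gal(Q(sqrt(421))/Q) = Z/2Z.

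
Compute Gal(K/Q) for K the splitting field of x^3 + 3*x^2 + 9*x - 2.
Gal(K/Q) = S_3 (symmetric group of order 6)

Compute the discriminant of x^3 + (3)*x^2 + (9)*x + (-2): Δ = -3051. Since Δ is not a rational square, the Galois group is not contained in A_3; it must be the full S_3 (irreducibility of the cubic rules out anything smaller).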